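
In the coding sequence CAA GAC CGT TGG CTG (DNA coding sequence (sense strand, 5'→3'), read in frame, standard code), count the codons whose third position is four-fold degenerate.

2

Codon 1 CAA (Gln): third position 2-fold.
Codon 2 GAC (Asp): third position 2-fold.
Codon 3 CGT (Arg): third position 4-fold.
Codon 4 TGG (Trp): third position 1-fold.
Codon 5 CTG (Leu): third position 4-fold.
Four-fold degenerate third positions: 2.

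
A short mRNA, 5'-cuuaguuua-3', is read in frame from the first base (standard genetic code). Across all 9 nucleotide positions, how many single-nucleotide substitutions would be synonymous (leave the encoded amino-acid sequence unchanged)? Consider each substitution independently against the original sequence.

Codon 1 (CUU, Leu): 3 synonymous substitutions.
Codon 2 (AGU, Ser): 1 synonymous substitution.
Codon 3 (UUA, Leu): 2 synonymous substitutions.
Total: 3 + 1 + 2 = 6.

6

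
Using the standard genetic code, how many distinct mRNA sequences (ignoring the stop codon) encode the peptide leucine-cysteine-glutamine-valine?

Leu: 6 codons.
Cys: 2 codons.
Gln: 2 codons.
Val: 4 codons.
6 × 2 × 2 × 4 = 96.

96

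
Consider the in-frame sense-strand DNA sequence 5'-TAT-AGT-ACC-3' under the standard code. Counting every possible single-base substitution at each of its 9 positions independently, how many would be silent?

Codon 1 (TAT, Tyr): 1 synonymous substitution.
Codon 2 (AGT, Ser): 1 synonymous substitution.
Codon 3 (ACC, Thr): 3 synonymous substitutions.
Total: 1 + 1 + 3 = 5.

5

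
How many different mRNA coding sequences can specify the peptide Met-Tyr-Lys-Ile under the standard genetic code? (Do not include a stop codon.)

12

Met: 1 codon.
Tyr: 2 codons.
Lys: 2 codons.
Ile: 3 codons.
1 × 2 × 2 × 3 = 12.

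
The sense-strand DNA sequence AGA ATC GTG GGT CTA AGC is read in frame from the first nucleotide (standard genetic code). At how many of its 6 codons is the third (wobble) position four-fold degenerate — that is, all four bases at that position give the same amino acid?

3

Codon 1 AGA (Arg): third position 2-fold.
Codon 2 ATC (Ile): third position 3-fold.
Codon 3 GTG (Val): third position 4-fold.
Codon 4 GGT (Gly): third position 4-fold.
Codon 5 CTA (Leu): third position 4-fold.
Codon 6 AGC (Ser): third position 2-fold.
Four-fold degenerate third positions: 3.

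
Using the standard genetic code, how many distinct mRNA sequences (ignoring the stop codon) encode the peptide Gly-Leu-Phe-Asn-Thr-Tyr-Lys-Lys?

3072

Gly: 4 codons.
Leu: 6 codons.
Phe: 2 codons.
Asn: 2 codons.
Thr: 4 codons.
Tyr: 2 codons.
Lys: 2 codons.
Lys: 2 codons.
4 × 6 × 2 × 2 × 4 × 2 × 2 × 2 = 3072.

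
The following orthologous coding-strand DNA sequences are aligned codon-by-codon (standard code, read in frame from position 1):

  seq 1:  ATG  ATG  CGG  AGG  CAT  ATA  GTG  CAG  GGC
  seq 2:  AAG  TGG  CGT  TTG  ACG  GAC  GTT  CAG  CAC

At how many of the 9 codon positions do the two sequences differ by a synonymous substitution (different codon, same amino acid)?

Codon 1: ATG Met / AAG Lys — nonsynonymous.
Codon 2: ATG Met / TGG Trp — nonsynonymous.
Codon 3: CGG Arg / CGT Arg — synonymous.
Codon 4: AGG Arg / TTG Leu — nonsynonymous.
Codon 5: CAT His / ACG Thr — nonsynonymous.
Codon 6: ATA Ile / GAC Asp — nonsynonymous.
Codon 7: GTG Val / GTT Val — synonymous.
Codon 8: CAG Gln / CAG Gln — identical.
Codon 9: GGC Gly / CAC His — nonsynonymous.
Synonymous differences: 2.

2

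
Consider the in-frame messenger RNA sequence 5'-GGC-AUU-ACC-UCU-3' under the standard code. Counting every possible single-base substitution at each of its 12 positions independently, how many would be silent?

Codon 1 (GGC, Gly): 3 synonymous substitutions.
Codon 2 (AUU, Ile): 2 synonymous substitutions.
Codon 3 (ACC, Thr): 3 synonymous substitutions.
Codon 4 (UCU, Ser): 3 synonymous substitutions.
Total: 3 + 2 + 3 + 3 = 11.

11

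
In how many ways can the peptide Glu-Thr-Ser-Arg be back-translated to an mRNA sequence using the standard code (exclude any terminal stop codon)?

Glu: 2 codons.
Thr: 4 codons.
Ser: 6 codons.
Arg: 6 codons.
2 × 4 × 6 × 6 = 288.

288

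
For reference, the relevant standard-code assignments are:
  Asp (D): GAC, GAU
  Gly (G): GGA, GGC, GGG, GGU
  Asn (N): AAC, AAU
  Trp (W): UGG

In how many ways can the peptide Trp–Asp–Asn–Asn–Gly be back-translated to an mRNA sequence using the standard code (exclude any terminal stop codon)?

Trp: 1 codon.
Asp: 2 codons.
Asn: 2 codons.
Asn: 2 codons.
Gly: 4 codons.
1 × 2 × 2 × 2 × 4 = 32.

32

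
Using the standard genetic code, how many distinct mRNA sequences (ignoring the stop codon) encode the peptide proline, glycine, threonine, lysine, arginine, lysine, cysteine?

Pro: 4 codons.
Gly: 4 codons.
Thr: 4 codons.
Lys: 2 codons.
Arg: 6 codons.
Lys: 2 codons.
Cys: 2 codons.
4 × 4 × 4 × 2 × 6 × 2 × 2 = 3072.

3072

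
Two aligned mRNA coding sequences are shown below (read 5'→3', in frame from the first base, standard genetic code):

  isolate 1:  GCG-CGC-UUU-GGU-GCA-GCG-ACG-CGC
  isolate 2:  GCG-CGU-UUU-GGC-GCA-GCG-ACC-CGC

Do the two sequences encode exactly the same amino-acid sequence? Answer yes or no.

yes

Codon 1: GCG Ala / GCG Ala — identical.
Codon 2: CGC Arg / CGU Arg — synonymous.
Codon 3: UUU Phe / UUU Phe — identical.
Codon 4: GGU Gly / GGC Gly — synonymous.
Codon 5: GCA Ala / GCA Ala — identical.
Codon 6: GCG Ala / GCG Ala — identical.
Codon 7: ACG Thr / ACC Thr — synonymous.
Codon 8: CGC Arg / CGC Arg — identical.
Nonsynonymous differences: 0 → same protein.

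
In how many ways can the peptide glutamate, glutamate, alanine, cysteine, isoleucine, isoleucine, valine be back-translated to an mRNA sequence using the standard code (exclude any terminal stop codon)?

1152

Glu: 2 codons.
Glu: 2 codons.
Ala: 4 codons.
Cys: 2 codons.
Ile: 3 codons.
Ile: 3 codons.
Val: 4 codons.
2 × 2 × 4 × 2 × 3 × 3 × 4 = 1152.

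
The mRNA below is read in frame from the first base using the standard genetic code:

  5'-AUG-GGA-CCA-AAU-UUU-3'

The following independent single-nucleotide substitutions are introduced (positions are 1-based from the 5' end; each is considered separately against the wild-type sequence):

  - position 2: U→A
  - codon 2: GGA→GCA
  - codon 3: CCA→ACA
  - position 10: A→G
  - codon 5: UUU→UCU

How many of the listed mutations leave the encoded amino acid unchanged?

0

Codon 1: AUG (Met) → AAG (Lys) — missense.
Codon 2: GGA (Gly) → GCA (Ala) — missense.
Codon 3: CCA (Pro) → ACA (Thr) — missense.
Codon 4: AAU (Asn) → GAU (Asp) — missense.
Codon 5: UUU (Phe) → UCU (Ser) — missense.
Synonymous: 0 of 5.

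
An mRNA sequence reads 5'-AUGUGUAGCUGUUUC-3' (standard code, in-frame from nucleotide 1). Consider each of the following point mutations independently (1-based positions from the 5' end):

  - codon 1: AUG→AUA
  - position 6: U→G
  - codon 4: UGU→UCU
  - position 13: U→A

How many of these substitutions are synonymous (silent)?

Codon 1: AUG (Met) → AUA (Ile) — missense.
Codon 2: UGU (Cys) → UGG (Trp) — missense.
Codon 4: UGU (Cys) → UCU (Ser) — missense.
Codon 5: UUC (Phe) → AUC (Ile) — missense.
Synonymous: 0 of 4.

0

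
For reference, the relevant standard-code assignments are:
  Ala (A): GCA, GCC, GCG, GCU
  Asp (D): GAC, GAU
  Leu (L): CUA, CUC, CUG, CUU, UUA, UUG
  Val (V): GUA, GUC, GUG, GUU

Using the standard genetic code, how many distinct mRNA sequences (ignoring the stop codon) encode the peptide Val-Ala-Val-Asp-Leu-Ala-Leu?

Val: 4 codons.
Ala: 4 codons.
Val: 4 codons.
Asp: 2 codons.
Leu: 6 codons.
Ala: 4 codons.
Leu: 6 codons.
4 × 4 × 4 × 2 × 6 × 4 × 6 = 18432.

18432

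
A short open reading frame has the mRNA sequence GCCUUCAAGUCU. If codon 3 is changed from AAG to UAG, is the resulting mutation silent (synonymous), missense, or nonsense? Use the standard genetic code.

nonsense

Position 7 falls in codon 3: AAG → Lys.
After the substitution the codon is UAG → Stop.
The new codon is a stop codon, so this is a nonsense mutation.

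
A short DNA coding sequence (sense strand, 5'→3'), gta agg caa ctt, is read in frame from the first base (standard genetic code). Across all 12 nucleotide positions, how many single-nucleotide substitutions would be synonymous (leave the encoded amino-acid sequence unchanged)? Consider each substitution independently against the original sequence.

9

Codon 1 (GTA, Val): 3 synonymous substitutions.
Codon 2 (AGG, Arg): 2 synonymous substitutions.
Codon 3 (CAA, Gln): 1 synonymous substitution.
Codon 4 (CTT, Leu): 3 synonymous substitutions.
Total: 3 + 2 + 1 + 3 = 9.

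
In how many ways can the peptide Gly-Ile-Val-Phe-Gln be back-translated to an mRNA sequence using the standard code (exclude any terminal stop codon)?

Gly: 4 codons.
Ile: 3 codons.
Val: 4 codons.
Phe: 2 codons.
Gln: 2 codons.
4 × 3 × 4 × 2 × 2 = 192.

192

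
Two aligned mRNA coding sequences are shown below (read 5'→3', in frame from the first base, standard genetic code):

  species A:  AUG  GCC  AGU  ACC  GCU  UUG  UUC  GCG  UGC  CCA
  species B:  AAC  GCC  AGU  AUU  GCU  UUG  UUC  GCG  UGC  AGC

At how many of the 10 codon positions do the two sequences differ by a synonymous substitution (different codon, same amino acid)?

0

Codon 1: AUG Met / AAC Asn — nonsynonymous.
Codon 2: GCC Ala / GCC Ala — identical.
Codon 3: AGU Ser / AGU Ser — identical.
Codon 4: ACC Thr / AUU Ile — nonsynonymous.
Codon 5: GCU Ala / GCU Ala — identical.
Codon 6: UUG Leu / UUG Leu — identical.
Codon 7: UUC Phe / UUC Phe — identical.
Codon 8: GCG Ala / GCG Ala — identical.
Codon 9: UGC Cys / UGC Cys — identical.
Codon 10: CCA Pro / AGC Ser — nonsynonymous.
Synonymous differences: 0.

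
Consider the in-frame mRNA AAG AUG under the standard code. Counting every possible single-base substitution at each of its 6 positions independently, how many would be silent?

1

Codon 1 (AAG, Lys): 1 synonymous substitution.
Codon 2 (AUG, Met): 0 synonymous substitutions.
Total: 1 + 0 = 1.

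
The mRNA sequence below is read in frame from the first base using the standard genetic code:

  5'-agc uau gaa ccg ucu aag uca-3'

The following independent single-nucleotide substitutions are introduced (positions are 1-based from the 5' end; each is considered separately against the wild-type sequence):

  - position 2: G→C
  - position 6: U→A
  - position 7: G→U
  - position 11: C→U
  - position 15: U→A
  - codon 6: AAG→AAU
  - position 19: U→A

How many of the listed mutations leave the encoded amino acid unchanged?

Codon 1: AGC (Ser) → ACC (Thr) — missense.
Codon 2: UAU (Tyr) → UAA (Stop) — nonsense.
Codon 3: GAA (Glu) → UAA (Stop) — nonsense.
Codon 4: CCG (Pro) → CUG (Leu) — missense.
Codon 5: UCU (Ser) → UCA (Ser) — synonymous.
Codon 6: AAG (Lys) → AAU (Asn) — missense.
Codon 7: UCA (Ser) → ACA (Thr) — missense.
Synonymous: 1 of 7.

1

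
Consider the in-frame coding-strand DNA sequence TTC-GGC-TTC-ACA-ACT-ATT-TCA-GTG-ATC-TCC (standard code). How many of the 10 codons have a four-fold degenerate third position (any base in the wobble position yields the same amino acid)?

Codon 1 TTC (Phe): third position 2-fold.
Codon 2 GGC (Gly): third position 4-fold.
Codon 3 TTC (Phe): third position 2-fold.
Codon 4 ACA (Thr): third position 4-fold.
Codon 5 ACT (Thr): third position 4-fold.
Codon 6 ATT (Ile): third position 3-fold.
Codon 7 TCA (Ser): third position 4-fold.
Codon 8 GTG (Val): third position 4-fold.
Codon 9 ATC (Ile): third position 3-fold.
Codon 10 TCC (Ser): third position 4-fold.
Four-fold degenerate third positions: 6.

6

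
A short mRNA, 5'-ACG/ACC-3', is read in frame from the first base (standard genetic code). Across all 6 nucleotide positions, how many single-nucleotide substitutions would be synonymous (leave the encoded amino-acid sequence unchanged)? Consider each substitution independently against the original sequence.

Codon 1 (ACG, Thr): 3 synonymous substitutions.
Codon 2 (ACC, Thr): 3 synonymous substitutions.
Total: 3 + 3 = 6.

6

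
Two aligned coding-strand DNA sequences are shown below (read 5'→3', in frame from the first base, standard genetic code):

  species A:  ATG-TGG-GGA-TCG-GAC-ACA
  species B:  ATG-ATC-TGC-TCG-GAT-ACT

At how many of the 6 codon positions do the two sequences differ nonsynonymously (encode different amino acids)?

2

Codon 1: ATG Met / ATG Met — identical.
Codon 2: TGG Trp / ATC Ile — nonsynonymous.
Codon 3: GGA Gly / TGC Cys — nonsynonymous.
Codon 4: TCG Ser / TCG Ser — identical.
Codon 5: GAC Asp / GAT Asp — synonymous.
Codon 6: ACA Thr / ACT Thr — synonymous.
Nonsynonymous differences: 2.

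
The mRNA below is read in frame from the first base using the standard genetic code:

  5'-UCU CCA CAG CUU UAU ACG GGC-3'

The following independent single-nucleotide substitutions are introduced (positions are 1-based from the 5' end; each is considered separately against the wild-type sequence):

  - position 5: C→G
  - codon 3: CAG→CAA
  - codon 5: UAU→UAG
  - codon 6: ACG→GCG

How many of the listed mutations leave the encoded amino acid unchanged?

Codon 2: CCA (Pro) → CGA (Arg) — missense.
Codon 3: CAG (Gln) → CAA (Gln) — synonymous.
Codon 5: UAU (Tyr) → UAG (Stop) — nonsense.
Codon 6: ACG (Thr) → GCG (Ala) — missense.
Synonymous: 1 of 4.

1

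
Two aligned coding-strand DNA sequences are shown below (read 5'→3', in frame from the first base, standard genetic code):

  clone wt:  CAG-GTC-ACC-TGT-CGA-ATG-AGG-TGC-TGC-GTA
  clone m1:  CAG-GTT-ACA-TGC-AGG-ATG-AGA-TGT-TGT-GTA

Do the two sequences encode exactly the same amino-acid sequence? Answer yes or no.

yes

Codon 1: CAG Gln / CAG Gln — identical.
Codon 2: GTC Val / GTT Val — synonymous.
Codon 3: ACC Thr / ACA Thr — synonymous.
Codon 4: TGT Cys / TGC Cys — synonymous.
Codon 5: CGA Arg / AGG Arg — synonymous.
Codon 6: ATG Met / ATG Met — identical.
Codon 7: AGG Arg / AGA Arg — synonymous.
Codon 8: TGC Cys / TGT Cys — synonymous.
Codon 9: TGC Cys / TGT Cys — synonymous.
Codon 10: GTA Val / GTA Val — identical.
Nonsynonymous differences: 0 → same protein.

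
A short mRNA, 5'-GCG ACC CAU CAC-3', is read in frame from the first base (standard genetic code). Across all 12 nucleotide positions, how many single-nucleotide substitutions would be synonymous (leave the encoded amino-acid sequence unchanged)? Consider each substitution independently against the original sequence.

8

Codon 1 (GCG, Ala): 3 synonymous substitutions.
Codon 2 (ACC, Thr): 3 synonymous substitutions.
Codon 3 (CAU, His): 1 synonymous substitution.
Codon 4 (CAC, His): 1 synonymous substitution.
Total: 3 + 3 + 1 + 1 = 8.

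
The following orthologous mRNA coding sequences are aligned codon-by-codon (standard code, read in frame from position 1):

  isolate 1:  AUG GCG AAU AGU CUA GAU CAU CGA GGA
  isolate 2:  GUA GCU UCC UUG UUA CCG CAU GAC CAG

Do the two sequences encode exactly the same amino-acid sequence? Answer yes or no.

no

Codon 1: AUG Met / GUA Val — nonsynonymous.
Codon 2: GCG Ala / GCU Ala — synonymous.
Codon 3: AAU Asn / UCC Ser — nonsynonymous.
Codon 4: AGU Ser / UUG Leu — nonsynonymous.
Codon 5: CUA Leu / UUA Leu — synonymous.
Codon 6: GAU Asp / CCG Pro — nonsynonymous.
Codon 7: CAU His / CAU His — identical.
Codon 8: CGA Arg / GAC Asp — nonsynonymous.
Codon 9: GGA Gly / CAG Gln — nonsynonymous.
Nonsynonymous differences: 6 → different protein.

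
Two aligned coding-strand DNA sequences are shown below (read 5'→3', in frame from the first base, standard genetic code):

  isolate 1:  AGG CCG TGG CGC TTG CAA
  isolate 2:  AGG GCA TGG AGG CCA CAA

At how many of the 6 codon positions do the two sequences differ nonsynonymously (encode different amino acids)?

Codon 1: AGG Arg / AGG Arg — identical.
Codon 2: CCG Pro / GCA Ala — nonsynonymous.
Codon 3: TGG Trp / TGG Trp — identical.
Codon 4: CGC Arg / AGG Arg — synonymous.
Codon 5: TTG Leu / CCA Pro — nonsynonymous.
Codon 6: CAA Gln / CAA Gln — identical.
Nonsynonymous differences: 2.

2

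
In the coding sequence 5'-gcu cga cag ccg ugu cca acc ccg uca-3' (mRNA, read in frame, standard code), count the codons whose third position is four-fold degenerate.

7

Codon 1 GCU (Ala): third position 4-fold.
Codon 2 CGA (Arg): third position 4-fold.
Codon 3 CAG (Gln): third position 2-fold.
Codon 4 CCG (Pro): third position 4-fold.
Codon 5 UGU (Cys): third position 2-fold.
Codon 6 CCA (Pro): third position 4-fold.
Codon 7 ACC (Thr): third position 4-fold.
Codon 8 CCG (Pro): third position 4-fold.
Codon 9 UCA (Ser): third position 4-fold.
Four-fold degenerate third positions: 7.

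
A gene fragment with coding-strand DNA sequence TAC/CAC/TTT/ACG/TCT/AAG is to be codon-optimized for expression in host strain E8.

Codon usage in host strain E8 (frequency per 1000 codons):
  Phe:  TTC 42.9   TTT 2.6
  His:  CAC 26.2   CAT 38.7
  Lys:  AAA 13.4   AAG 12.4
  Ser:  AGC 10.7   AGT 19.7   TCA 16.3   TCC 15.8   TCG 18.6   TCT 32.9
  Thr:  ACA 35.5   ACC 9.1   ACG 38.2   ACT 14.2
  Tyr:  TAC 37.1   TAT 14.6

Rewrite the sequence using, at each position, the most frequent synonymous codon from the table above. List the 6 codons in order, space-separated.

TAC CAT TTC ACG TCT AAA

Codon 1 (Tyr): best is TAC at 37.1.
Codon 2 (His): best is CAT at 38.7.
Codon 3 (Phe): best is TTC at 42.9.
Codon 4 (Thr): best is ACG at 38.2.
Codon 5 (Ser): best is TCT at 32.9.
Codon 6 (Lys): best is AAA at 13.4.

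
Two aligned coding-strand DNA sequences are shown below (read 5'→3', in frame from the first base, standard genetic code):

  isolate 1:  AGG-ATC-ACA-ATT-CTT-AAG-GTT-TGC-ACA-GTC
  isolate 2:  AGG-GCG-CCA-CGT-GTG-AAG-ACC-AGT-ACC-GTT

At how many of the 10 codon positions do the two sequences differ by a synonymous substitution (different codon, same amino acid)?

Codon 1: AGG Arg / AGG Arg — identical.
Codon 2: ATC Ile / GCG Ala — nonsynonymous.
Codon 3: ACA Thr / CCA Pro — nonsynonymous.
Codon 4: ATT Ile / CGT Arg — nonsynonymous.
Codon 5: CTT Leu / GTG Val — nonsynonymous.
Codon 6: AAG Lys / AAG Lys — identical.
Codon 7: GTT Val / ACC Thr — nonsynonymous.
Codon 8: TGC Cys / AGT Ser — nonsynonymous.
Codon 9: ACA Thr / ACC Thr — synonymous.
Codon 10: GTC Val / GTT Val — synonymous.
Synonymous differences: 2.

2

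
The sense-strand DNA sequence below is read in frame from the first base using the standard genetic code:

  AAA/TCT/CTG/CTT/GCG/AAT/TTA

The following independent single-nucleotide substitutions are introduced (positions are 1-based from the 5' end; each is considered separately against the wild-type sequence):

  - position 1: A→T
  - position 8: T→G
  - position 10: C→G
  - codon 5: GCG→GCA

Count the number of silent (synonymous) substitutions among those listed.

Codon 1: AAA (Lys) → TAA (Stop) — nonsense.
Codon 3: CTG (Leu) → CGG (Arg) — missense.
Codon 4: CTT (Leu) → GTT (Val) — missense.
Codon 5: GCG (Ala) → GCA (Ala) — synonymous.
Synonymous: 1 of 4.

1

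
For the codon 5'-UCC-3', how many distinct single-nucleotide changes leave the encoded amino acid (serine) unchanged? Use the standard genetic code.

Position 1: none → 0 synonymous.
Position 2: none → 0 synonymous.
Position 3: UCU, UCA, UCG → 3 synonymous.
Total: 0 + 0 + 3 = 3.

3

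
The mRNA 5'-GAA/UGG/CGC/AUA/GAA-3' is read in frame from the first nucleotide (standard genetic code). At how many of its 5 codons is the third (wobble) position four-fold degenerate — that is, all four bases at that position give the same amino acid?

Codon 1 GAA (Glu): third position 2-fold.
Codon 2 UGG (Trp): third position 1-fold.
Codon 3 CGC (Arg): third position 4-fold.
Codon 4 AUA (Ile): third position 3-fold.
Codon 5 GAA (Glu): third position 2-fold.
Four-fold degenerate third positions: 1.

1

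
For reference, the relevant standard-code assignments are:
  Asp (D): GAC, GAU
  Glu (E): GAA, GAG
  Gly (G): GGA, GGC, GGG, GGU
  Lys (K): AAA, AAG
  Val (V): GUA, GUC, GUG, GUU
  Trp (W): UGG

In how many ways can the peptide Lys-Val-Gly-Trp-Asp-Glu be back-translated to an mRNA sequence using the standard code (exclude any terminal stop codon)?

128

Lys: 2 codons.
Val: 4 codons.
Gly: 4 codons.
Trp: 1 codon.
Asp: 2 codons.
Glu: 2 codons.
2 × 4 × 4 × 1 × 2 × 2 = 128.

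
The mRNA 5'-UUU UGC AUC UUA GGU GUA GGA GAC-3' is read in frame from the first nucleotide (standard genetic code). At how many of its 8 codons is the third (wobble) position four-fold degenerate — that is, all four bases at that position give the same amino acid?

Codon 1 UUU (Phe): third position 2-fold.
Codon 2 UGC (Cys): third position 2-fold.
Codon 3 AUC (Ile): third position 3-fold.
Codon 4 UUA (Leu): third position 2-fold.
Codon 5 GGU (Gly): third position 4-fold.
Codon 6 GUA (Val): third position 4-fold.
Codon 7 GGA (Gly): third position 4-fold.
Codon 8 GAC (Asp): third position 2-fold.
Four-fold degenerate third positions: 3.

3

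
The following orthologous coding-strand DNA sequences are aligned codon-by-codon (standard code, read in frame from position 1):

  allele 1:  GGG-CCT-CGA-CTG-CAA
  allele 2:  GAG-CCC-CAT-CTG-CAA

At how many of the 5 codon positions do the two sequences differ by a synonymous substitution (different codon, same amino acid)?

Codon 1: GGG Gly / GAG Glu — nonsynonymous.
Codon 2: CCT Pro / CCC Pro — synonymous.
Codon 3: CGA Arg / CAT His — nonsynonymous.
Codon 4: CTG Leu / CTG Leu — identical.
Codon 5: CAA Gln / CAA Gln — identical.
Synonymous differences: 1.

1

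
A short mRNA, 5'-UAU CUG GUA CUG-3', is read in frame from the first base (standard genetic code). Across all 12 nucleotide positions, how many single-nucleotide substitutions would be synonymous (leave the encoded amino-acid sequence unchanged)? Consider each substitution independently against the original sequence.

Codon 1 (UAU, Tyr): 1 synonymous substitution.
Codon 2 (CUG, Leu): 4 synonymous substitutions.
Codon 3 (GUA, Val): 3 synonymous substitutions.
Codon 4 (CUG, Leu): 4 synonymous substitutions.
Total: 1 + 4 + 3 + 4 = 12.

12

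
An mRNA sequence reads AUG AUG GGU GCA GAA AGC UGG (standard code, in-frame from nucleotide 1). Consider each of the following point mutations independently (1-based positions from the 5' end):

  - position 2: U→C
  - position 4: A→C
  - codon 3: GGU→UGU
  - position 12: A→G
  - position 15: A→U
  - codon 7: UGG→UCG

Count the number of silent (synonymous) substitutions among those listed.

1

Codon 1: AUG (Met) → ACG (Thr) — missense.
Codon 2: AUG (Met) → CUG (Leu) — missense.
Codon 3: GGU (Gly) → UGU (Cys) — missense.
Codon 4: GCA (Ala) → GCG (Ala) — synonymous.
Codon 5: GAA (Glu) → GAU (Asp) — missense.
Codon 7: UGG (Trp) → UCG (Ser) — missense.
Synonymous: 1 of 6.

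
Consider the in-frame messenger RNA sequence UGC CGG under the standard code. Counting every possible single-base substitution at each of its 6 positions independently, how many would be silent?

5

Codon 1 (UGC, Cys): 1 synonymous substitution.
Codon 2 (CGG, Arg): 4 synonymous substitutions.
Total: 1 + 4 = 5.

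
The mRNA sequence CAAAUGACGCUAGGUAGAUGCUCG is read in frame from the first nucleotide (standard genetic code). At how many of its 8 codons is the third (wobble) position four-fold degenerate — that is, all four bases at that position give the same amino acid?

Codon 1 CAA (Gln): third position 2-fold.
Codon 2 AUG (Met): third position 1-fold.
Codon 3 ACG (Thr): third position 4-fold.
Codon 4 CUA (Leu): third position 4-fold.
Codon 5 GGU (Gly): third position 4-fold.
Codon 6 AGA (Arg): third position 2-fold.
Codon 7 UGC (Cys): third position 2-fold.
Codon 8 UCG (Ser): third position 4-fold.
Four-fold degenerate third positions: 4.

4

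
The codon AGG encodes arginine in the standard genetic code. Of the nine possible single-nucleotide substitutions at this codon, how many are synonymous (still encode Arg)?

2

Position 1: CGG → 1 synonymous.
Position 2: none → 0 synonymous.
Position 3: AGA → 1 synonymous.
Total: 1 + 0 + 1 = 2.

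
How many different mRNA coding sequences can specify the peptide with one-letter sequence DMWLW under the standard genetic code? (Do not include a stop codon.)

Asp: 2 codons.
Met: 1 codon.
Trp: 1 codon.
Leu: 6 codons.
Trp: 1 codon.
2 × 1 × 1 × 6 × 1 = 12.

12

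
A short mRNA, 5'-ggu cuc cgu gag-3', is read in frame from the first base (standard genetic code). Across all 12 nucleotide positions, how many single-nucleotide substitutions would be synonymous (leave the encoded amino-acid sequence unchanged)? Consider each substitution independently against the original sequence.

Codon 1 (GGU, Gly): 3 synonymous substitutions.
Codon 2 (CUC, Leu): 3 synonymous substitutions.
Codon 3 (CGU, Arg): 3 synonymous substitutions.
Codon 4 (GAG, Glu): 1 synonymous substitution.
Total: 3 + 3 + 3 + 1 = 10.

10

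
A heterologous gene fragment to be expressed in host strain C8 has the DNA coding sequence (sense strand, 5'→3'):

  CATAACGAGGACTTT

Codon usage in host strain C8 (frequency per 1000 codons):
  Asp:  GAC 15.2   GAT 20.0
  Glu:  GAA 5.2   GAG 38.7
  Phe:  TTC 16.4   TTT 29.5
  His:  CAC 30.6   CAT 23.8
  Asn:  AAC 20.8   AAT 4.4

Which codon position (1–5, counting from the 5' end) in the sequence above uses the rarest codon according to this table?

Codon 1 CAT (His): 23.8 per 1000.
Codon 2 AAC (Asn): 20.8 per 1000.
Codon 3 GAG (Glu): 38.7 per 1000.
Codon 4 GAC (Asp): 15.2 per 1000.
Codon 5 TTT (Phe): 29.5 per 1000.
Lowest frequency is 15.2 at codon 4.

4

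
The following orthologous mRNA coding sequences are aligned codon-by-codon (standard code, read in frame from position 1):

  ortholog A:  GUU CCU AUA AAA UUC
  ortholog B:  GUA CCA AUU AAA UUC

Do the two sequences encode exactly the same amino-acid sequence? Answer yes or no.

yes

Codon 1: GUU Val / GUA Val — synonymous.
Codon 2: CCU Pro / CCA Pro — synonymous.
Codon 3: AUA Ile / AUU Ile — synonymous.
Codon 4: AAA Lys / AAA Lys — identical.
Codon 5: UUC Phe / UUC Phe — identical.
Nonsynonymous differences: 0 → same protein.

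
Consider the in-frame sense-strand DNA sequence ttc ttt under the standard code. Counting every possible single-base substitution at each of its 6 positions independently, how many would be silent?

2

Codon 1 (TTC, Phe): 1 synonymous substitution.
Codon 2 (TTT, Phe): 1 synonymous substitution.
Total: 1 + 1 = 2.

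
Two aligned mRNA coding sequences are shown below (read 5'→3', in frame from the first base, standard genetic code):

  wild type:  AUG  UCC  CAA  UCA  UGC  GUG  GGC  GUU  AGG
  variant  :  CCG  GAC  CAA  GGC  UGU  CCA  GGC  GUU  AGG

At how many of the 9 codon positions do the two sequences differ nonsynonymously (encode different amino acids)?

4

Codon 1: AUG Met / CCG Pro — nonsynonymous.
Codon 2: UCC Ser / GAC Asp — nonsynonymous.
Codon 3: CAA Gln / CAA Gln — identical.
Codon 4: UCA Ser / GGC Gly — nonsynonymous.
Codon 5: UGC Cys / UGU Cys — synonymous.
Codon 6: GUG Val / CCA Pro — nonsynonymous.
Codon 7: GGC Gly / GGC Gly — identical.
Codon 8: GUU Val / GUU Val — identical.
Codon 9: AGG Arg / AGG Arg — identical.
Nonsynonymous differences: 4.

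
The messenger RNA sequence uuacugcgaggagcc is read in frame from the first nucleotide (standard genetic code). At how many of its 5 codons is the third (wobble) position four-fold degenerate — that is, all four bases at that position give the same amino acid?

4

Codon 1 UUA (Leu): third position 2-fold.
Codon 2 CUG (Leu): third position 4-fold.
Codon 3 CGA (Arg): third position 4-fold.
Codon 4 GGA (Gly): third position 4-fold.
Codon 5 GCC (Ala): third position 4-fold.
Four-fold degenerate third positions: 4.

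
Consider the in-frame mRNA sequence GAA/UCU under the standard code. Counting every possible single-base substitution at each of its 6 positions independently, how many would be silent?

Codon 1 (GAA, Glu): 1 synonymous substitution.
Codon 2 (UCU, Ser): 3 synonymous substitutions.
Total: 1 + 3 = 4.

4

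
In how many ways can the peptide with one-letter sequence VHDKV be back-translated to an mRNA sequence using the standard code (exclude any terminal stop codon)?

128

Val: 4 codons.
His: 2 codons.
Asp: 2 codons.
Lys: 2 codons.
Val: 4 codons.
4 × 2 × 2 × 2 × 4 = 128.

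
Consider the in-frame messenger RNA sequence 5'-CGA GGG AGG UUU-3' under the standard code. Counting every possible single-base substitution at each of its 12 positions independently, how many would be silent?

10

Codon 1 (CGA, Arg): 4 synonymous substitutions.
Codon 2 (GGG, Gly): 3 synonymous substitutions.
Codon 3 (AGG, Arg): 2 synonymous substitutions.
Codon 4 (UUU, Phe): 1 synonymous substitution.
Total: 4 + 3 + 2 + 1 = 10.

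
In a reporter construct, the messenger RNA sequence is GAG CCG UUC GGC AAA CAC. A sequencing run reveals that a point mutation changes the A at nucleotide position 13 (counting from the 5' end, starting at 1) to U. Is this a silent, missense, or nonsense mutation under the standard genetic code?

nonsense

Position 13 falls in codon 5: AAA → Lys.
After the substitution the codon is UAA → Stop.
The new codon is a stop codon, so this is a nonsense mutation.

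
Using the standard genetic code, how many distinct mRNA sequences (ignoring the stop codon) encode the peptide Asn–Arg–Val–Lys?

Asn: 2 codons.
Arg: 6 codons.
Val: 4 codons.
Lys: 2 codons.
2 × 6 × 4 × 2 = 96.

96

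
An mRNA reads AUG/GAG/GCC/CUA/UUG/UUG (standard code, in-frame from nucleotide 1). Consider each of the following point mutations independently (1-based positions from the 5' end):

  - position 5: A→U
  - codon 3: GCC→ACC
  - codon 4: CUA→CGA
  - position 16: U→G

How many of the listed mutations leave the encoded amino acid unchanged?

Codon 2: GAG (Glu) → GUG (Val) — missense.
Codon 3: GCC (Ala) → ACC (Thr) — missense.
Codon 4: CUA (Leu) → CGA (Arg) — missense.
Codon 6: UUG (Leu) → GUG (Val) — missense.
Synonymous: 0 of 4.

0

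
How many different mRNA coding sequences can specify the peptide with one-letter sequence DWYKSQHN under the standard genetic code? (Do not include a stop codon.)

Asp: 2 codons.
Trp: 1 codon.
Tyr: 2 codons.
Lys: 2 codons.
Ser: 6 codons.
Gln: 2 codons.
His: 2 codons.
Asn: 2 codons.
2 × 1 × 2 × 2 × 6 × 2 × 2 × 2 = 384.

384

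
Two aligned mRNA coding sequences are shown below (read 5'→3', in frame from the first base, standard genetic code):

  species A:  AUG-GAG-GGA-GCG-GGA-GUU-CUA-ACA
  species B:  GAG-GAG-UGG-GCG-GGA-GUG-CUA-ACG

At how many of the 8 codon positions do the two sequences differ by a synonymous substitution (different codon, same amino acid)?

2

Codon 1: AUG Met / GAG Glu — nonsynonymous.
Codon 2: GAG Glu / GAG Glu — identical.
Codon 3: GGA Gly / UGG Trp — nonsynonymous.
Codon 4: GCG Ala / GCG Ala — identical.
Codon 5: GGA Gly / GGA Gly — identical.
Codon 6: GUU Val / GUG Val — synonymous.
Codon 7: CUA Leu / CUA Leu — identical.
Codon 8: ACA Thr / ACG Thr — synonymous.
Synonymous differences: 2.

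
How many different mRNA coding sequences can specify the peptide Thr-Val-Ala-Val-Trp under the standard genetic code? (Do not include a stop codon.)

Thr: 4 codons.
Val: 4 codons.
Ala: 4 codons.
Val: 4 codons.
Trp: 1 codon.
4 × 4 × 4 × 4 × 1 = 256.

256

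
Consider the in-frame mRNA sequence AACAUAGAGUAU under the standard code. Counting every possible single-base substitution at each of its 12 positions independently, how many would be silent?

5

Codon 1 (AAC, Asn): 1 synonymous substitution.
Codon 2 (AUA, Ile): 2 synonymous substitutions.
Codon 3 (GAG, Glu): 1 synonymous substitution.
Codon 4 (UAU, Tyr): 1 synonymous substitution.
Total: 1 + 2 + 1 + 1 = 5.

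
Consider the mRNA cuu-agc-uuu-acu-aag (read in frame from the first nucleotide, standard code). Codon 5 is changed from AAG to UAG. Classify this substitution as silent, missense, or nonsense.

nonsense

Position 13 falls in codon 5: AAG → Lys.
After the substitution the codon is UAG → Stop.
The new codon is a stop codon, so this is a nonsense mutation.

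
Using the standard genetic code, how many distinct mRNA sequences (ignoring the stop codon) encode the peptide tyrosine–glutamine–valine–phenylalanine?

32

Tyr: 2 codons.
Gln: 2 codons.
Val: 4 codons.
Phe: 2 codons.
2 × 2 × 4 × 2 = 32.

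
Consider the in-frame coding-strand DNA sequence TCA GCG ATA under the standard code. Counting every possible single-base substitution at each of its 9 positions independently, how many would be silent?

Codon 1 (TCA, Ser): 3 synonymous substitutions.
Codon 2 (GCG, Ala): 3 synonymous substitutions.
Codon 3 (ATA, Ile): 2 synonymous substitutions.
Total: 3 + 3 + 2 = 8.

8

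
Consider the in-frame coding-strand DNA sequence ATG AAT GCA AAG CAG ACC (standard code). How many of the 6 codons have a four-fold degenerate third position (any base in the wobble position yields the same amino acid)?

Codon 1 ATG (Met): third position 1-fold.
Codon 2 AAT (Asn): third position 2-fold.
Codon 3 GCA (Ala): third position 4-fold.
Codon 4 AAG (Lys): third position 2-fold.
Codon 5 CAG (Gln): third position 2-fold.
Codon 6 ACC (Thr): third position 4-fold.
Four-fold degenerate third positions: 2.

2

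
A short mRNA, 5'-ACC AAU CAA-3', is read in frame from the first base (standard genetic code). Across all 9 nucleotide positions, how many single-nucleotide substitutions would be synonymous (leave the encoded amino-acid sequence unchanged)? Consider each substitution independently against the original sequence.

Codon 1 (ACC, Thr): 3 synonymous substitutions.
Codon 2 (AAU, Asn): 1 synonymous substitution.
Codon 3 (CAA, Gln): 1 synonymous substitution.
Total: 3 + 1 + 1 = 5.

5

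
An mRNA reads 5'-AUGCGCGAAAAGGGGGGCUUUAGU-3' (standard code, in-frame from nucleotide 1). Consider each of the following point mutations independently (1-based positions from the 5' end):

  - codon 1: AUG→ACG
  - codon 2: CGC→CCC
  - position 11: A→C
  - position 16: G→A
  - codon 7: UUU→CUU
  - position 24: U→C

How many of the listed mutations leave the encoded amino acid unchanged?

1

Codon 1: AUG (Met) → ACG (Thr) — missense.
Codon 2: CGC (Arg) → CCC (Pro) — missense.
Codon 4: AAG (Lys) → ACG (Thr) — missense.
Codon 6: GGC (Gly) → AGC (Ser) — missense.
Codon 7: UUU (Phe) → CUU (Leu) — missense.
Codon 8: AGU (Ser) → AGC (Ser) — synonymous.
Synonymous: 1 of 6.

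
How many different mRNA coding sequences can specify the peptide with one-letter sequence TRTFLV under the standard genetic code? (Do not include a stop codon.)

Thr: 4 codons.
Arg: 6 codons.
Thr: 4 codons.
Phe: 2 codons.
Leu: 6 codons.
Val: 4 codons.
4 × 6 × 4 × 2 × 6 × 4 = 4608.

4608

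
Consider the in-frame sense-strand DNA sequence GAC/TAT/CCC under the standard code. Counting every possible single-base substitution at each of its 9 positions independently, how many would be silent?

Codon 1 (GAC, Asp): 1 synonymous substitution.
Codon 2 (TAT, Tyr): 1 synonymous substitution.
Codon 3 (CCC, Pro): 3 synonymous substitutions.
Total: 1 + 1 + 3 = 5.

5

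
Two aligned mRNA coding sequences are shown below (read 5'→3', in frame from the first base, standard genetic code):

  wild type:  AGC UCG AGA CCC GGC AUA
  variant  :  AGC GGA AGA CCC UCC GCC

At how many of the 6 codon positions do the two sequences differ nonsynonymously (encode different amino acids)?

3

Codon 1: AGC Ser / AGC Ser — identical.
Codon 2: UCG Ser / GGA Gly — nonsynonymous.
Codon 3: AGA Arg / AGA Arg — identical.
Codon 4: CCC Pro / CCC Pro — identical.
Codon 5: GGC Gly / UCC Ser — nonsynonymous.
Codon 6: AUA Ile / GCC Ala — nonsynonymous.
Nonsynonymous differences: 3.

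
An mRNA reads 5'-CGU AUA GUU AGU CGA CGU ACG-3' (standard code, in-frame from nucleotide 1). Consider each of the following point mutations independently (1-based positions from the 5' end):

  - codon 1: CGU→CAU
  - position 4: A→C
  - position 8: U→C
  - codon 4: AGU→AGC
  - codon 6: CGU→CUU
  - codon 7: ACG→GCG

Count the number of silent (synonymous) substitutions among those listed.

1

Codon 1: CGU (Arg) → CAU (His) — missense.
Codon 2: AUA (Ile) → CUA (Leu) — missense.
Codon 3: GUU (Val) → GCU (Ala) — missense.
Codon 4: AGU (Ser) → AGC (Ser) — synonymous.
Codon 6: CGU (Arg) → CUU (Leu) — missense.
Codon 7: ACG (Thr) → GCG (Ala) — missense.
Synonymous: 1 of 6.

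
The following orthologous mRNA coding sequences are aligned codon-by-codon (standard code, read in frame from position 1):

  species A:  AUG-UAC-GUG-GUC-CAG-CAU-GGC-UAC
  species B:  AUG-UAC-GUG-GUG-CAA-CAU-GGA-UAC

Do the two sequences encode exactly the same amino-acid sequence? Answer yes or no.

yes

Codon 1: AUG Met / AUG Met — identical.
Codon 2: UAC Tyr / UAC Tyr — identical.
Codon 3: GUG Val / GUG Val — identical.
Codon 4: GUC Val / GUG Val — synonymous.
Codon 5: CAG Gln / CAA Gln — synonymous.
Codon 6: CAU His / CAU His — identical.
Codon 7: GGC Gly / GGA Gly — synonymous.
Codon 8: UAC Tyr / UAC Tyr — identical.
Nonsynonymous differences: 0 → same protein.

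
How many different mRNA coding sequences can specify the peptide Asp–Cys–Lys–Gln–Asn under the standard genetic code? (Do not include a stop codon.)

32

Asp: 2 codons.
Cys: 2 codons.
Lys: 2 codons.
Gln: 2 codons.
Asn: 2 codons.
2 × 2 × 2 × 2 × 2 = 32.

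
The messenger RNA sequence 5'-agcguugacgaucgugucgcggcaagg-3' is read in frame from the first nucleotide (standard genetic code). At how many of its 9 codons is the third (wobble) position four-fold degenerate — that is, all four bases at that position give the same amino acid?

5

Codon 1 AGC (Ser): third position 2-fold.
Codon 2 GUU (Val): third position 4-fold.
Codon 3 GAC (Asp): third position 2-fold.
Codon 4 GAU (Asp): third position 2-fold.
Codon 5 CGU (Arg): third position 4-fold.
Codon 6 GUC (Val): third position 4-fold.
Codon 7 GCG (Ala): third position 4-fold.
Codon 8 GCA (Ala): third position 4-fold.
Codon 9 AGG (Arg): third position 2-fold.
Four-fold degenerate third positions: 5.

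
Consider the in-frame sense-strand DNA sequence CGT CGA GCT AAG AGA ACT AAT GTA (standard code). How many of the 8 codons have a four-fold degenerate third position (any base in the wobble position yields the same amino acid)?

Codon 1 CGT (Arg): third position 4-fold.
Codon 2 CGA (Arg): third position 4-fold.
Codon 3 GCT (Ala): third position 4-fold.
Codon 4 AAG (Lys): third position 2-fold.
Codon 5 AGA (Arg): third position 2-fold.
Codon 6 ACT (Thr): third position 4-fold.
Codon 7 AAT (Asn): third position 2-fold.
Codon 8 GTA (Val): third position 4-fold.
Four-fold degenerate third positions: 5.

5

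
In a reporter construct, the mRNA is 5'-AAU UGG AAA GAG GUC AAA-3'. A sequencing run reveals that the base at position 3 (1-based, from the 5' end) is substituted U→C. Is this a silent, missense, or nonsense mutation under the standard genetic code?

silent

Position 3 falls in codon 1: AAU → Asn.
After the substitution the codon is AAC → Asn.
Both encode Asn, so the change is synonymous.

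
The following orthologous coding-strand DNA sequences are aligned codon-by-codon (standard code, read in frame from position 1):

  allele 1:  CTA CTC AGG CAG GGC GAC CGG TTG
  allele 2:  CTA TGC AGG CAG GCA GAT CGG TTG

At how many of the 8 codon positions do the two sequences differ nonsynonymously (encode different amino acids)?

Codon 1: CTA Leu / CTA Leu — identical.
Codon 2: CTC Leu / TGC Cys — nonsynonymous.
Codon 3: AGG Arg / AGG Arg — identical.
Codon 4: CAG Gln / CAG Gln — identical.
Codon 5: GGC Gly / GCA Ala — nonsynonymous.
Codon 6: GAC Asp / GAT Asp — synonymous.
Codon 7: CGG Arg / CGG Arg — identical.
Codon 8: TTG Leu / TTG Leu — identical.
Nonsynonymous differences: 2.

2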